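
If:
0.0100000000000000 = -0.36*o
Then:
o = -0.03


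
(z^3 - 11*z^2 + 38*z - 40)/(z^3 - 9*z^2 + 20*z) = (z - 2)/z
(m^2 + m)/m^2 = (m + 1)/m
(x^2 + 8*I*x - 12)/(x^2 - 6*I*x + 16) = (x + 6*I)/(x - 8*I)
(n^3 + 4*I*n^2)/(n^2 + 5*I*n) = n*(n + 4*I)/(n + 5*I)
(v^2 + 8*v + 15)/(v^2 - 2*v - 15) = (v + 5)/(v - 5)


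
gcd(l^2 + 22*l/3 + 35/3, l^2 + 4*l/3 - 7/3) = l + 7/3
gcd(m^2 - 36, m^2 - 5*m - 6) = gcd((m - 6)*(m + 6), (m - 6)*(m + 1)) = m - 6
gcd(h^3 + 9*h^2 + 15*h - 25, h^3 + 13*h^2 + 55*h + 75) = h^2 + 10*h + 25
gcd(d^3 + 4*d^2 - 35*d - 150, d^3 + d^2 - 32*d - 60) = d^2 - d - 30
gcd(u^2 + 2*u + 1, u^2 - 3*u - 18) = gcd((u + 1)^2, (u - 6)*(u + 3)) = 1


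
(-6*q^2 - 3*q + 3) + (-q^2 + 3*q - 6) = -7*q^2 - 3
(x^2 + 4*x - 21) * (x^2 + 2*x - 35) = x^4 + 6*x^3 - 48*x^2 - 182*x + 735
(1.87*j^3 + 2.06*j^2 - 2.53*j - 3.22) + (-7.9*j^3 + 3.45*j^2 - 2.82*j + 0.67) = -6.03*j^3 + 5.51*j^2 - 5.35*j - 2.55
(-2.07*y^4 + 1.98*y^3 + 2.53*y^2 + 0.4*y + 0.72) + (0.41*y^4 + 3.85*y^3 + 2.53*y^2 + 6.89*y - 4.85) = -1.66*y^4 + 5.83*y^3 + 5.06*y^2 + 7.29*y - 4.13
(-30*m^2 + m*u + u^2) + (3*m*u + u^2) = -30*m^2 + 4*m*u + 2*u^2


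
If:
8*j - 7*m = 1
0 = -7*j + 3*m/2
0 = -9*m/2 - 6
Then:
No Solution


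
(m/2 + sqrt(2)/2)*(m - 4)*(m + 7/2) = m^3/2 - m^2/4 + sqrt(2)*m^2/2 - 7*m - sqrt(2)*m/4 - 7*sqrt(2)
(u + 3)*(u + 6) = u^2 + 9*u + 18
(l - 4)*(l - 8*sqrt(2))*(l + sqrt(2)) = l^3 - 7*sqrt(2)*l^2 - 4*l^2 - 16*l + 28*sqrt(2)*l + 64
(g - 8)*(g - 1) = g^2 - 9*g + 8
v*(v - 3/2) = v^2 - 3*v/2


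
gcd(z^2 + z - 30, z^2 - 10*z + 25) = z - 5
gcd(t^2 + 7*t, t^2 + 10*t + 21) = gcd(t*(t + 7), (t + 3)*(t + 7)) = t + 7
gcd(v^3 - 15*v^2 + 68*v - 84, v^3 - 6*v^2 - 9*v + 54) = v - 6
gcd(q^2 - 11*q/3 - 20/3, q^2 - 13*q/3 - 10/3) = q - 5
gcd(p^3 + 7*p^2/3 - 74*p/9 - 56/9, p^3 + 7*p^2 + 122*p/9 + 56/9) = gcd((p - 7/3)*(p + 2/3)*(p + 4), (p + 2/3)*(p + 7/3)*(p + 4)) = p^2 + 14*p/3 + 8/3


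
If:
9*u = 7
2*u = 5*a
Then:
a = 14/45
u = 7/9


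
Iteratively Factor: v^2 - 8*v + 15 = (v - 3)*(v - 5)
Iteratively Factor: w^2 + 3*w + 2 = (w + 1)*(w + 2)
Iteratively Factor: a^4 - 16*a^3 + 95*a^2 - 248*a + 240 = (a - 5)*(a^3 - 11*a^2 + 40*a - 48) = (a - 5)*(a - 3)*(a^2 - 8*a + 16) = (a - 5)*(a - 4)*(a - 3)*(a - 4)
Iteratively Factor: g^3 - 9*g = (g - 3)*(g^2 + 3*g) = g*(g - 3)*(g + 3)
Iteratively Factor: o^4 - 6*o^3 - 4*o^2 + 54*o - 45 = (o - 1)*(o^3 - 5*o^2 - 9*o + 45) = (o - 5)*(o - 1)*(o^2 - 9) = (o - 5)*(o - 1)*(o + 3)*(o - 3)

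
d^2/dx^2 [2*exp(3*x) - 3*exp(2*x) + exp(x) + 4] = (18*exp(2*x) - 12*exp(x) + 1)*exp(x)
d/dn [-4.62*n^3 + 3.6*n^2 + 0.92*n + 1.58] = -13.86*n^2 + 7.2*n + 0.92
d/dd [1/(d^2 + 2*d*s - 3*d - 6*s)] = (-2*d - 2*s + 3)/(d^2 + 2*d*s - 3*d - 6*s)^2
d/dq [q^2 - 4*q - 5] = 2*q - 4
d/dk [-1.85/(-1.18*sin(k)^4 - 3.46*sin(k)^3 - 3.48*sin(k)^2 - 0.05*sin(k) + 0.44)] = (-19.425*sin(k) + 2.183*sin(3*k) + 9.6015*cos(2*k) - 9.694)*cos(k)/(1.18*sin(k)^4 + 3.46*sin(k)^3 + 3.48*sin(k)^2 + 0.05*sin(k) - 0.44)^2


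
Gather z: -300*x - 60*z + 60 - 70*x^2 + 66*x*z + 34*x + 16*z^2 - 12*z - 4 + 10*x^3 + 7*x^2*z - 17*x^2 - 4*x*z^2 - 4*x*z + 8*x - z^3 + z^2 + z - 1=10*x^3 - 87*x^2 - 258*x - z^3 + z^2*(17 - 4*x) + z*(7*x^2 + 62*x - 71) + 55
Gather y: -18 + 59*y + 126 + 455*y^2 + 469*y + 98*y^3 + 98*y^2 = 98*y^3 + 553*y^2 + 528*y + 108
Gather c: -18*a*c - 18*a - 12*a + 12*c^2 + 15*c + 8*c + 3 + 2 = -30*a + 12*c^2 + c*(23 - 18*a) + 5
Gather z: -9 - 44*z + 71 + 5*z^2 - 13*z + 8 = 5*z^2 - 57*z + 70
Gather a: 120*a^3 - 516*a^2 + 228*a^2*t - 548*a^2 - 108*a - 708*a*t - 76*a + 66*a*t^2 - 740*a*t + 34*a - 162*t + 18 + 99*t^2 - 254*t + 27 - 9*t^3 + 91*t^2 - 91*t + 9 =120*a^3 + a^2*(228*t - 1064) + a*(66*t^2 - 1448*t - 150) - 9*t^3 + 190*t^2 - 507*t + 54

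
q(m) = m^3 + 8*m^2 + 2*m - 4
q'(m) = 3*m^2 + 16*m + 2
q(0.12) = -3.64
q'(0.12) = 3.96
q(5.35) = 388.81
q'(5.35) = 173.47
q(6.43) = 605.47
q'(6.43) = 228.91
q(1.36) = 16.03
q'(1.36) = 29.31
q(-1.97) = 15.46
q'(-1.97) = -17.88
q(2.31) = 55.64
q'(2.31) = 54.97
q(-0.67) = -2.05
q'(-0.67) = -7.37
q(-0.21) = -4.08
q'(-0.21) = -1.23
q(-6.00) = 56.00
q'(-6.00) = 14.00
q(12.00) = 2900.00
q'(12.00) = 626.00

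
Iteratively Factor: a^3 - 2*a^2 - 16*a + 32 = (a - 2)*(a^2 - 16) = (a - 4)*(a - 2)*(a + 4)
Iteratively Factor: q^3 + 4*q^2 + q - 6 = (q + 2)*(q^2 + 2*q - 3) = (q + 2)*(q + 3)*(q - 1)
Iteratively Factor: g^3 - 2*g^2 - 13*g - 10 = (g - 5)*(g^2 + 3*g + 2) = (g - 5)*(g + 2)*(g + 1)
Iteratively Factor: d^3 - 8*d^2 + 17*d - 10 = (d - 5)*(d^2 - 3*d + 2) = (d - 5)*(d - 1)*(d - 2)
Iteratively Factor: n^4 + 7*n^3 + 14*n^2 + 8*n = (n + 4)*(n^3 + 3*n^2 + 2*n) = n*(n + 4)*(n^2 + 3*n + 2) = n*(n + 1)*(n + 4)*(n + 2)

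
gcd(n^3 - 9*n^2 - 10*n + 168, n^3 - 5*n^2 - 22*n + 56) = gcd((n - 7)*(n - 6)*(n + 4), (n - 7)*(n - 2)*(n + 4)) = n^2 - 3*n - 28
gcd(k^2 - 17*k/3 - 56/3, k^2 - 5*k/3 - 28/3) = k + 7/3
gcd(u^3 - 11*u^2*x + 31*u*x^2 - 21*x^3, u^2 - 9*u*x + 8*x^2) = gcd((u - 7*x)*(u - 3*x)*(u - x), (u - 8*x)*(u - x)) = -u + x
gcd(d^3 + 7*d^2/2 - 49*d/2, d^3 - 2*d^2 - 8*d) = d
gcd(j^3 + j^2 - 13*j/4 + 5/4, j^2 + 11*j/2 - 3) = j - 1/2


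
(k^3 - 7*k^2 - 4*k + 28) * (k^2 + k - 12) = k^5 - 6*k^4 - 23*k^3 + 108*k^2 + 76*k - 336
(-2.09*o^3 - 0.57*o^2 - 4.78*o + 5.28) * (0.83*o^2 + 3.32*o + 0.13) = -1.7347*o^5 - 7.4119*o^4 - 6.1315*o^3 - 11.5613*o^2 + 16.9082*o + 0.6864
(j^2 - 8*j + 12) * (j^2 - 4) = j^4 - 8*j^3 + 8*j^2 + 32*j - 48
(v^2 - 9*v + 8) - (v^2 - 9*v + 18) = -10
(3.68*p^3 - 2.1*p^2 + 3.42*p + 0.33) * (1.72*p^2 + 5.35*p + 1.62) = 6.3296*p^5 + 16.076*p^4 + 0.609000000000001*p^3 + 15.4626*p^2 + 7.3059*p + 0.5346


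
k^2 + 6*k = k*(k + 6)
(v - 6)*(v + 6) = v^2 - 36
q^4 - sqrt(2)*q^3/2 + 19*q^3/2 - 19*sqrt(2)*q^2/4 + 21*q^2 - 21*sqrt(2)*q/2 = q*(q + 7/2)*(q + 6)*(q - sqrt(2)/2)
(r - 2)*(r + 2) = r^2 - 4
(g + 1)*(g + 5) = g^2 + 6*g + 5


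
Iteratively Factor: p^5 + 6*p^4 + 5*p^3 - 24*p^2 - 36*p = (p)*(p^4 + 6*p^3 + 5*p^2 - 24*p - 36) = p*(p + 2)*(p^3 + 4*p^2 - 3*p - 18) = p*(p - 2)*(p + 2)*(p^2 + 6*p + 9) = p*(p - 2)*(p + 2)*(p + 3)*(p + 3)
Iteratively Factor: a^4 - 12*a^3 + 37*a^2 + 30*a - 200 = (a - 5)*(a^3 - 7*a^2 + 2*a + 40) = (a - 5)^2*(a^2 - 2*a - 8) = (a - 5)^2*(a - 4)*(a + 2)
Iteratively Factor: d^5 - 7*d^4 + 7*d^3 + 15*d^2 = (d - 5)*(d^4 - 2*d^3 - 3*d^2) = (d - 5)*(d - 3)*(d^3 + d^2) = (d - 5)*(d - 3)*(d + 1)*(d^2) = d*(d - 5)*(d - 3)*(d + 1)*(d)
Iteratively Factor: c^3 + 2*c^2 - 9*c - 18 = (c + 3)*(c^2 - c - 6) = (c + 2)*(c + 3)*(c - 3)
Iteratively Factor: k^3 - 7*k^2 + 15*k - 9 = (k - 3)*(k^2 - 4*k + 3) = (k - 3)*(k - 1)*(k - 3)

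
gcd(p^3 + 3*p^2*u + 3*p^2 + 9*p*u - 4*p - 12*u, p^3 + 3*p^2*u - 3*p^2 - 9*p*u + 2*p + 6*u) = p^2 + 3*p*u - p - 3*u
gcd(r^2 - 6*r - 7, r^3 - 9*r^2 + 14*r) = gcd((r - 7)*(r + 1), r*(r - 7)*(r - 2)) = r - 7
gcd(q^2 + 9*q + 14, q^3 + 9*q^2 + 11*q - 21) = q + 7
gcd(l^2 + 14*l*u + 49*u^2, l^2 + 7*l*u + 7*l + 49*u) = l + 7*u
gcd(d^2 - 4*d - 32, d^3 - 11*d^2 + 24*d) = d - 8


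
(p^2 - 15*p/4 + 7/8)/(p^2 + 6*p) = (8*p^2 - 30*p + 7)/(8*p*(p + 6))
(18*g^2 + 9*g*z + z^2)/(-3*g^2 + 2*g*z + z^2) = (6*g + z)/(-g + z)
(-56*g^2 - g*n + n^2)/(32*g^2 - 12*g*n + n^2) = (-7*g - n)/(4*g - n)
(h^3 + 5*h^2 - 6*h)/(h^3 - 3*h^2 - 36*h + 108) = h*(h - 1)/(h^2 - 9*h + 18)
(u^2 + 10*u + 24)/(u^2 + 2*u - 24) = (u + 4)/(u - 4)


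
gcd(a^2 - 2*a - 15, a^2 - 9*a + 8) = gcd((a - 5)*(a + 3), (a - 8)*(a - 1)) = 1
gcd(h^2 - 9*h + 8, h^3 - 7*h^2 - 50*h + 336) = h - 8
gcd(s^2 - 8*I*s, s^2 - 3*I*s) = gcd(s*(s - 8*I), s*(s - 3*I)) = s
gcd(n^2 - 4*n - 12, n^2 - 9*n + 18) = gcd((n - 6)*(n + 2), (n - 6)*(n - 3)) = n - 6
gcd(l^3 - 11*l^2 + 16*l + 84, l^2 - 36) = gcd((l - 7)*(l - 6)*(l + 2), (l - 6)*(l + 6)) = l - 6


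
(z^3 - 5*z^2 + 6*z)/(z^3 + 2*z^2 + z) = (z^2 - 5*z + 6)/(z^2 + 2*z + 1)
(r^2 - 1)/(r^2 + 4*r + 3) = (r - 1)/(r + 3)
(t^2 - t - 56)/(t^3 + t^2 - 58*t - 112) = 1/(t + 2)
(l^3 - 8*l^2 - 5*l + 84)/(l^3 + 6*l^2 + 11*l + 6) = (l^2 - 11*l + 28)/(l^2 + 3*l + 2)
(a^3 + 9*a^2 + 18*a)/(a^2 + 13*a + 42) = a*(a + 3)/(a + 7)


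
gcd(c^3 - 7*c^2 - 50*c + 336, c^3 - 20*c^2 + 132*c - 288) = c^2 - 14*c + 48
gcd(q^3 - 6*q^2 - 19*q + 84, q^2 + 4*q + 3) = 1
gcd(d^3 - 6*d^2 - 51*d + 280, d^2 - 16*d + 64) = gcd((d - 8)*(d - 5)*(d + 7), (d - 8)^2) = d - 8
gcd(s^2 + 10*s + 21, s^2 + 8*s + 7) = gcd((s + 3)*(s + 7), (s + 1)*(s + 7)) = s + 7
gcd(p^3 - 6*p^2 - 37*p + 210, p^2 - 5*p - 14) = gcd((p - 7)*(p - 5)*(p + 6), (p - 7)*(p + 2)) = p - 7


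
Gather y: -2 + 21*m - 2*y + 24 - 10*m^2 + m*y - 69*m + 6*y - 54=-10*m^2 - 48*m + y*(m + 4) - 32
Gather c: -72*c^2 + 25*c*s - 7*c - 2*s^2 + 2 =-72*c^2 + c*(25*s - 7) - 2*s^2 + 2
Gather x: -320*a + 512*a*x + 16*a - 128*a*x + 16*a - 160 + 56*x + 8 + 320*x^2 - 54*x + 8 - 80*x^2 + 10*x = -288*a + 240*x^2 + x*(384*a + 12) - 144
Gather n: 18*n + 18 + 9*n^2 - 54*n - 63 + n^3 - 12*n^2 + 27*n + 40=n^3 - 3*n^2 - 9*n - 5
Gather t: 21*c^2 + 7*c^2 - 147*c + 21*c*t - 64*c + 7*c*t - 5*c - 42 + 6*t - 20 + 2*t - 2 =28*c^2 - 216*c + t*(28*c + 8) - 64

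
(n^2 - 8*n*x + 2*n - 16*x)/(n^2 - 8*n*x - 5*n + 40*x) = (n + 2)/(n - 5)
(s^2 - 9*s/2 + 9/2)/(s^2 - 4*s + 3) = (s - 3/2)/(s - 1)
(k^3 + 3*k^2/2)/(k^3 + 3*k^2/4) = 2*(2*k + 3)/(4*k + 3)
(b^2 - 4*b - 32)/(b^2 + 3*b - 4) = (b - 8)/(b - 1)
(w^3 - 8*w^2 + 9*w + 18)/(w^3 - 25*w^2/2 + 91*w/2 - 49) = 2*(w^3 - 8*w^2 + 9*w + 18)/(2*w^3 - 25*w^2 + 91*w - 98)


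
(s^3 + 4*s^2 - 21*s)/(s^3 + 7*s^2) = (s - 3)/s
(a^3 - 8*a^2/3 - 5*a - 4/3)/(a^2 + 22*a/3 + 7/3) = (a^2 - 3*a - 4)/(a + 7)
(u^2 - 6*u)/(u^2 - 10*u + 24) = u/(u - 4)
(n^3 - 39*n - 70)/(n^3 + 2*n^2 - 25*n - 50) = (n - 7)/(n - 5)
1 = 1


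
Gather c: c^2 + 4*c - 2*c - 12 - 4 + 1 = c^2 + 2*c - 15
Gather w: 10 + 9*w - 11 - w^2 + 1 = -w^2 + 9*w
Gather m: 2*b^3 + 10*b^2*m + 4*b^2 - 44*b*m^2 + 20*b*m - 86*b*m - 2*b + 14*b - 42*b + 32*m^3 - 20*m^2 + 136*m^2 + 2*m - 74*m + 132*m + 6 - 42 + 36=2*b^3 + 4*b^2 - 30*b + 32*m^3 + m^2*(116 - 44*b) + m*(10*b^2 - 66*b + 60)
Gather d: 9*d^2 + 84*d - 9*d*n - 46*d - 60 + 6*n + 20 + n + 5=9*d^2 + d*(38 - 9*n) + 7*n - 35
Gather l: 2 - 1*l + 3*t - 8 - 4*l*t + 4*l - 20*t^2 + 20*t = l*(3 - 4*t) - 20*t^2 + 23*t - 6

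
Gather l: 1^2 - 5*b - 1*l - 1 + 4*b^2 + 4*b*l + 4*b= 4*b^2 - b + l*(4*b - 1)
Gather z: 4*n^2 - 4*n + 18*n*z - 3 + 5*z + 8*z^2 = 4*n^2 - 4*n + 8*z^2 + z*(18*n + 5) - 3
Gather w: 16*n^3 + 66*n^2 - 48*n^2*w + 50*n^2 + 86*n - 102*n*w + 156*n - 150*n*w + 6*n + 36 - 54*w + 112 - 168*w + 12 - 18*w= 16*n^3 + 116*n^2 + 248*n + w*(-48*n^2 - 252*n - 240) + 160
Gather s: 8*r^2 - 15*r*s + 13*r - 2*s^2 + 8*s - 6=8*r^2 + 13*r - 2*s^2 + s*(8 - 15*r) - 6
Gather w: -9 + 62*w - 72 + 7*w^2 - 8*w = 7*w^2 + 54*w - 81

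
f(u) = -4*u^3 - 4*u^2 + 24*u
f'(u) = -12*u^2 - 8*u + 24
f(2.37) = -18.84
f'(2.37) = -62.36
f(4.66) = -379.80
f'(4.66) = -273.87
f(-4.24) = 131.23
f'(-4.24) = -157.81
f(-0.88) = -21.49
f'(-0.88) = 21.75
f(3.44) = -127.60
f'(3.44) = -145.52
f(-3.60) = 48.38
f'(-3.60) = -102.72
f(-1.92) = -32.51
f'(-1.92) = -4.88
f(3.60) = -152.06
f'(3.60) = -160.32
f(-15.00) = 12240.00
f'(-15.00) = -2556.00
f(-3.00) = 0.00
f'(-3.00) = -60.00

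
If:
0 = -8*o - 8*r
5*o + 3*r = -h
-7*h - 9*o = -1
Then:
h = 2/5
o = -1/5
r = 1/5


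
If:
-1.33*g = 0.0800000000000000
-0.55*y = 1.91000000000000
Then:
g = -0.06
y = -3.47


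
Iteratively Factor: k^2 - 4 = (k + 2)*(k - 2)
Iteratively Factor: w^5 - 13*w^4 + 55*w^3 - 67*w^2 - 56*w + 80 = (w - 1)*(w^4 - 12*w^3 + 43*w^2 - 24*w - 80) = (w - 5)*(w - 1)*(w^3 - 7*w^2 + 8*w + 16) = (w - 5)*(w - 4)*(w - 1)*(w^2 - 3*w - 4) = (w - 5)*(w - 4)*(w - 1)*(w + 1)*(w - 4)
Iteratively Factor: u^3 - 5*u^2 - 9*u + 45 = (u - 3)*(u^2 - 2*u - 15) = (u - 5)*(u - 3)*(u + 3)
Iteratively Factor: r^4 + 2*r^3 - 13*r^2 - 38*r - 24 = (r + 3)*(r^3 - r^2 - 10*r - 8) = (r + 2)*(r + 3)*(r^2 - 3*r - 4) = (r + 1)*(r + 2)*(r + 3)*(r - 4)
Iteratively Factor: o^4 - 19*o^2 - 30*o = (o + 2)*(o^3 - 2*o^2 - 15*o) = (o - 5)*(o + 2)*(o^2 + 3*o) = o*(o - 5)*(o + 2)*(o + 3)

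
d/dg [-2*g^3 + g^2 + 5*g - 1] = -6*g^2 + 2*g + 5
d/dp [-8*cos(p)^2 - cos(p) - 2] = (16*cos(p) + 1)*sin(p)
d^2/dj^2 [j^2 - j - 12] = 2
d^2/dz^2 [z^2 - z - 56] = 2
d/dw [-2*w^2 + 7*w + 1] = 7 - 4*w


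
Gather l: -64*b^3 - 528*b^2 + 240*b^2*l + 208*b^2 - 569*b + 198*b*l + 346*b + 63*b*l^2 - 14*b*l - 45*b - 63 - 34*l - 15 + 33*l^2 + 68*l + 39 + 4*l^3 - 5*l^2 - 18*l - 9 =-64*b^3 - 320*b^2 - 268*b + 4*l^3 + l^2*(63*b + 28) + l*(240*b^2 + 184*b + 16) - 48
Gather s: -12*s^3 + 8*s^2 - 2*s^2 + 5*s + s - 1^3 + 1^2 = -12*s^3 + 6*s^2 + 6*s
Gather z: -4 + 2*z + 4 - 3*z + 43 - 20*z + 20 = 63 - 21*z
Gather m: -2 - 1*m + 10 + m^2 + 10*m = m^2 + 9*m + 8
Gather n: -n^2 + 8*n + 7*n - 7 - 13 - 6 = -n^2 + 15*n - 26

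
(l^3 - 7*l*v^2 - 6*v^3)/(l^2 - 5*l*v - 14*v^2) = (-l^2 + 2*l*v + 3*v^2)/(-l + 7*v)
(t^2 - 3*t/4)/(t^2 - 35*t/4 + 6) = t/(t - 8)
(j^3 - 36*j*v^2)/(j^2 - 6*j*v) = j + 6*v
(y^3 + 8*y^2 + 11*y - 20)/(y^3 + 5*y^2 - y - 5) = (y + 4)/(y + 1)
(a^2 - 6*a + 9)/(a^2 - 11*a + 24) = (a - 3)/(a - 8)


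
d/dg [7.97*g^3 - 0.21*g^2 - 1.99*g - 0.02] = 23.91*g^2 - 0.42*g - 1.99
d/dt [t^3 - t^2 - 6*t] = 3*t^2 - 2*t - 6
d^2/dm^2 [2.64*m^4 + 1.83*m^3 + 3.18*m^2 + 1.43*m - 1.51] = 31.68*m^2 + 10.98*m + 6.36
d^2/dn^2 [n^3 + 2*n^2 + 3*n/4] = 6*n + 4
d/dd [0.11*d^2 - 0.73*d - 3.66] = 0.22*d - 0.73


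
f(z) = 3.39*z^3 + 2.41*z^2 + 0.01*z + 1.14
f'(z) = 10.17*z^2 + 4.82*z + 0.01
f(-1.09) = -0.40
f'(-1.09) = 6.84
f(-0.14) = 1.18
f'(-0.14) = -0.47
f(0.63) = 2.95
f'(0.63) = 7.08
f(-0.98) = 0.25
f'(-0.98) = 5.05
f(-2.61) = -42.74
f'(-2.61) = 56.71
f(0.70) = 3.49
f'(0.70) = 8.37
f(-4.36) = -234.06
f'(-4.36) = 172.32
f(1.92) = 34.04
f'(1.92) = 46.76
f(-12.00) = -5509.86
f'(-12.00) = 1406.65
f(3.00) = 114.39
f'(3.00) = 106.00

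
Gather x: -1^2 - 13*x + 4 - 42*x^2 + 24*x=-42*x^2 + 11*x + 3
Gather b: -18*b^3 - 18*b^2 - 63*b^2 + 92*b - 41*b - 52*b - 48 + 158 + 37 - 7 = -18*b^3 - 81*b^2 - b + 140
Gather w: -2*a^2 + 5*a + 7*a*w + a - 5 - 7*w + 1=-2*a^2 + 6*a + w*(7*a - 7) - 4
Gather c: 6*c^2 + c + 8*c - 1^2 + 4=6*c^2 + 9*c + 3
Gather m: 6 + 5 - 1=10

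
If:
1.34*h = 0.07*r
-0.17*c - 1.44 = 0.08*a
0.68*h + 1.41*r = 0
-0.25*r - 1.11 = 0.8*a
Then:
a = -1.39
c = -7.82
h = 0.00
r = 0.00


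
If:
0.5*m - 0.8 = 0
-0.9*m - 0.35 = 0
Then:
No Solution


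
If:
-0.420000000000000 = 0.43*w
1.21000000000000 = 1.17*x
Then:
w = -0.98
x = 1.03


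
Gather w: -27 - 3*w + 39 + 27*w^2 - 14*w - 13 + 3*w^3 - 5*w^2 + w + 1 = 3*w^3 + 22*w^2 - 16*w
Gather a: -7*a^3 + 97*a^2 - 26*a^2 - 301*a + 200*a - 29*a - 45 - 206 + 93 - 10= -7*a^3 + 71*a^2 - 130*a - 168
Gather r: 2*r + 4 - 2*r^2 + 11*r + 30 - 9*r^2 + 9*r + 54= -11*r^2 + 22*r + 88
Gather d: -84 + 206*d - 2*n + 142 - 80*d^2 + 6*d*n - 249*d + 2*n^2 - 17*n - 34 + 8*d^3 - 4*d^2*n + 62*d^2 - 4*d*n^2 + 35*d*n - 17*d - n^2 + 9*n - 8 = 8*d^3 + d^2*(-4*n - 18) + d*(-4*n^2 + 41*n - 60) + n^2 - 10*n + 16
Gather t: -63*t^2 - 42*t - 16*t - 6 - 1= -63*t^2 - 58*t - 7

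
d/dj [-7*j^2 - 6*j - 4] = -14*j - 6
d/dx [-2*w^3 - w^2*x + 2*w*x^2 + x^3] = -w^2 + 4*w*x + 3*x^2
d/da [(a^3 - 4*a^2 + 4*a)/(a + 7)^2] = (a^3 + 21*a^2 - 60*a + 28)/(a^3 + 21*a^2 + 147*a + 343)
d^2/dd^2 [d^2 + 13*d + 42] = 2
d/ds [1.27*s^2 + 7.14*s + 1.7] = 2.54*s + 7.14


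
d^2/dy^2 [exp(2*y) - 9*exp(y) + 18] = (4*exp(y) - 9)*exp(y)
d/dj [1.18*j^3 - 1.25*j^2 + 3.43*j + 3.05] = 3.54*j^2 - 2.5*j + 3.43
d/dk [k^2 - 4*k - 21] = 2*k - 4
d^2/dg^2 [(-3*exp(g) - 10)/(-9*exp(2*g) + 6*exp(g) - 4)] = (243*exp(4*g) + 3402*exp(3*g) - 2268*exp(2*g) - 1008*exp(g) + 288)*exp(g)/(729*exp(6*g) - 1458*exp(5*g) + 1944*exp(4*g) - 1512*exp(3*g) + 864*exp(2*g) - 288*exp(g) + 64)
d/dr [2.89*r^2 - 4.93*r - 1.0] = 5.78*r - 4.93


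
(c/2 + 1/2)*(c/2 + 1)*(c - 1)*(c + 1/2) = c^4/4 + 5*c^3/8 - 5*c/8 - 1/4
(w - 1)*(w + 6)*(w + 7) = w^3 + 12*w^2 + 29*w - 42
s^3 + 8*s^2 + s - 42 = (s - 2)*(s + 3)*(s + 7)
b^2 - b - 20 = (b - 5)*(b + 4)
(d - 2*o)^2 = d^2 - 4*d*o + 4*o^2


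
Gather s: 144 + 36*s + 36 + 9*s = 45*s + 180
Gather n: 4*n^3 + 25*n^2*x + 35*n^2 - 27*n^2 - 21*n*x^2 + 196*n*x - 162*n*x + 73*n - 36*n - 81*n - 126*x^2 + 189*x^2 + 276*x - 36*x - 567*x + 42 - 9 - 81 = 4*n^3 + n^2*(25*x + 8) + n*(-21*x^2 + 34*x - 44) + 63*x^2 - 327*x - 48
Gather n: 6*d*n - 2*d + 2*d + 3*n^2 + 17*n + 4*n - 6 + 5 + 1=3*n^2 + n*(6*d + 21)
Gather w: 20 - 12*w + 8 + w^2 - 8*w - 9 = w^2 - 20*w + 19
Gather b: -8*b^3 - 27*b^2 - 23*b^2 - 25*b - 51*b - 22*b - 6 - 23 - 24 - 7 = -8*b^3 - 50*b^2 - 98*b - 60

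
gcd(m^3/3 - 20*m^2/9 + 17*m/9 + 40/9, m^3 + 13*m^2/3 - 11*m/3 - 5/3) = 1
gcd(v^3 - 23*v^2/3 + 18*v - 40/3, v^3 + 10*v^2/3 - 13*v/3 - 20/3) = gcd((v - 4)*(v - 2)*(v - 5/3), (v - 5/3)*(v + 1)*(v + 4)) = v - 5/3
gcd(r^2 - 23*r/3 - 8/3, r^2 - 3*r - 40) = r - 8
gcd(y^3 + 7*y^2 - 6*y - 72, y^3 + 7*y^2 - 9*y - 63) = y - 3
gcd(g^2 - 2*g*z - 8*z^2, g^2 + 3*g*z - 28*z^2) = -g + 4*z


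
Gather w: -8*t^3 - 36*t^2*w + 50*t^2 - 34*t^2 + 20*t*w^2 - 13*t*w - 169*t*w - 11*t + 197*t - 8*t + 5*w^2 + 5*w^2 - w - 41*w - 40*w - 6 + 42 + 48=-8*t^3 + 16*t^2 + 178*t + w^2*(20*t + 10) + w*(-36*t^2 - 182*t - 82) + 84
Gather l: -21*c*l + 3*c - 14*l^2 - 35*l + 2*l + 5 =3*c - 14*l^2 + l*(-21*c - 33) + 5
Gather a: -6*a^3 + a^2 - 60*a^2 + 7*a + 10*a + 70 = -6*a^3 - 59*a^2 + 17*a + 70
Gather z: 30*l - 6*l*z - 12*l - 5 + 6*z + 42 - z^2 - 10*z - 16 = 18*l - z^2 + z*(-6*l - 4) + 21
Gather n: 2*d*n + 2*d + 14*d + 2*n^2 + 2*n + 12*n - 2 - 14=16*d + 2*n^2 + n*(2*d + 14) - 16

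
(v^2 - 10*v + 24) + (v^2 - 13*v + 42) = 2*v^2 - 23*v + 66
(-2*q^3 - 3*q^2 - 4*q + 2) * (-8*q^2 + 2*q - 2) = 16*q^5 + 20*q^4 + 30*q^3 - 18*q^2 + 12*q - 4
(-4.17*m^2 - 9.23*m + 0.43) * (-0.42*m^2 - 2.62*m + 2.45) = 1.7514*m^4 + 14.802*m^3 + 13.7855*m^2 - 23.7401*m + 1.0535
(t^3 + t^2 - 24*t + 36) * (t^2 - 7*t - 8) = t^5 - 6*t^4 - 39*t^3 + 196*t^2 - 60*t - 288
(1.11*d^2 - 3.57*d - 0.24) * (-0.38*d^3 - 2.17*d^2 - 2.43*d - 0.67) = -0.4218*d^5 - 1.0521*d^4 + 5.1408*d^3 + 8.4522*d^2 + 2.9751*d + 0.1608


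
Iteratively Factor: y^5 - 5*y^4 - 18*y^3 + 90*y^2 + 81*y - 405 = (y - 3)*(y^4 - 2*y^3 - 24*y^2 + 18*y + 135) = (y - 3)*(y + 3)*(y^3 - 5*y^2 - 9*y + 45) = (y - 5)*(y - 3)*(y + 3)*(y^2 - 9) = (y - 5)*(y - 3)*(y + 3)^2*(y - 3)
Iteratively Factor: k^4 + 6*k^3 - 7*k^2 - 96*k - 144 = (k + 4)*(k^3 + 2*k^2 - 15*k - 36) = (k + 3)*(k + 4)*(k^2 - k - 12) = (k - 4)*(k + 3)*(k + 4)*(k + 3)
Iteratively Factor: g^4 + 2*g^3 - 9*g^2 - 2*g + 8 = (g + 4)*(g^3 - 2*g^2 - g + 2) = (g - 2)*(g + 4)*(g^2 - 1) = (g - 2)*(g - 1)*(g + 4)*(g + 1)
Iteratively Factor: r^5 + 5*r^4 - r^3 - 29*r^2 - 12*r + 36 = (r - 2)*(r^4 + 7*r^3 + 13*r^2 - 3*r - 18) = (r - 2)*(r + 3)*(r^3 + 4*r^2 + r - 6) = (r - 2)*(r + 2)*(r + 3)*(r^2 + 2*r - 3) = (r - 2)*(r + 2)*(r + 3)^2*(r - 1)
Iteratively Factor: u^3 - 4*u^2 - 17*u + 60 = (u + 4)*(u^2 - 8*u + 15) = (u - 5)*(u + 4)*(u - 3)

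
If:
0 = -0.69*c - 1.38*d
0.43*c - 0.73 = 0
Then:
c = 1.70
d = -0.85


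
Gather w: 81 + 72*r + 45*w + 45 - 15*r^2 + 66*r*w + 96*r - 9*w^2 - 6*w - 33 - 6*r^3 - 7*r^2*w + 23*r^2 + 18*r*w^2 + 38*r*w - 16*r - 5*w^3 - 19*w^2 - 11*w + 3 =-6*r^3 + 8*r^2 + 152*r - 5*w^3 + w^2*(18*r - 28) + w*(-7*r^2 + 104*r + 28) + 96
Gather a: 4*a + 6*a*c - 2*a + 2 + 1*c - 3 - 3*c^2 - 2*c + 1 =a*(6*c + 2) - 3*c^2 - c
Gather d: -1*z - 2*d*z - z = -2*d*z - 2*z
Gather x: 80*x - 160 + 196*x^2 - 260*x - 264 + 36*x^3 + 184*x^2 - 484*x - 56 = 36*x^3 + 380*x^2 - 664*x - 480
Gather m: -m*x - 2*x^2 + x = -m*x - 2*x^2 + x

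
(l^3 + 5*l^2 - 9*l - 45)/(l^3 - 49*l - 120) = (l - 3)/(l - 8)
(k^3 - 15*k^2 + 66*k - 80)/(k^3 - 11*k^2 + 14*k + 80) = (k - 2)/(k + 2)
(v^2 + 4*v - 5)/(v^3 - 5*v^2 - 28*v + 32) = (v + 5)/(v^2 - 4*v - 32)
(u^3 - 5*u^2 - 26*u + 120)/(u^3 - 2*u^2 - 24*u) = (u^2 + u - 20)/(u*(u + 4))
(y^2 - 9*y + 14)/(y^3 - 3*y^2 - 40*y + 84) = 1/(y + 6)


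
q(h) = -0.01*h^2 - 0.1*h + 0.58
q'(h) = -0.02*h - 0.1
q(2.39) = 0.28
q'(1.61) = -0.13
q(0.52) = 0.53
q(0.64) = 0.51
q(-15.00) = -0.17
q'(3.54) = -0.17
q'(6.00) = -0.22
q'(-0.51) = -0.09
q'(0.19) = -0.10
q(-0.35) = 0.61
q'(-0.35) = -0.09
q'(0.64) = -0.11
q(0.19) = 0.56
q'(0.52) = -0.11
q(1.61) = 0.39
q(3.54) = 0.10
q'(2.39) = -0.15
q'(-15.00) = 0.20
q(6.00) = -0.38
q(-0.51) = 0.63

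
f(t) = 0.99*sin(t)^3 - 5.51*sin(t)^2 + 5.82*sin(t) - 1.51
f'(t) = 2.97*sin(t)^2*cos(t) - 11.02*sin(t)*cos(t) + 5.82*cos(t)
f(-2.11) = -11.19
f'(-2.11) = -8.97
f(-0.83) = -9.20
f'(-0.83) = 10.51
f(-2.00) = -12.10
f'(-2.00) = -7.61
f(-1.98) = -12.25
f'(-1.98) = -7.33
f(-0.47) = -5.37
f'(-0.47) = 10.18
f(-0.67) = -7.49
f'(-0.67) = 10.82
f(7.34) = 0.03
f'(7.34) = -0.75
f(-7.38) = -11.75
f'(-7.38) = 8.21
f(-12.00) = 0.18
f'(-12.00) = 0.64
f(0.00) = -1.51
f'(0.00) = 5.82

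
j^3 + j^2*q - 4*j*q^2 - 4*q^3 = (j - 2*q)*(j + q)*(j + 2*q)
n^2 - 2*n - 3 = (n - 3)*(n + 1)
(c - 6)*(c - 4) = c^2 - 10*c + 24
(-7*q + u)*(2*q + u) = -14*q^2 - 5*q*u + u^2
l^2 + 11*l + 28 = (l + 4)*(l + 7)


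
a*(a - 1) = a^2 - a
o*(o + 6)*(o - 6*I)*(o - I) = o^4 + 6*o^3 - 7*I*o^3 - 6*o^2 - 42*I*o^2 - 36*o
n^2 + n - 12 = (n - 3)*(n + 4)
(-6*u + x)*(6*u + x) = -36*u^2 + x^2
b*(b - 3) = b^2 - 3*b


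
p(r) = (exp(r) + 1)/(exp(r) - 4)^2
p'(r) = exp(r)/(exp(r) - 4)^2 - 2*(exp(r) + 1)*exp(r)/(exp(r) - 4)^3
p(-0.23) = 0.17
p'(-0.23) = 0.16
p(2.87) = 0.10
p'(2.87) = -0.16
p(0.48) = 0.46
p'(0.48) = 0.91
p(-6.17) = 0.06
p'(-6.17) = 0.00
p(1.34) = 147.17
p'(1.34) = 6328.51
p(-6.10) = 0.06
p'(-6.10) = 0.00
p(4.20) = 0.02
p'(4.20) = -0.02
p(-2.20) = 0.07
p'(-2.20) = 0.01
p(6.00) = 0.00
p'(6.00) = 0.00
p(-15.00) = 0.06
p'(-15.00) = 0.00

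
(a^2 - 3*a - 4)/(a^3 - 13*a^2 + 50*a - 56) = (a + 1)/(a^2 - 9*a + 14)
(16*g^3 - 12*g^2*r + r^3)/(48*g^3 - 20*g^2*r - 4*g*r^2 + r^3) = (-2*g + r)/(-6*g + r)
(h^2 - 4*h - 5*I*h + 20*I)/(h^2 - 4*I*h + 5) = (h - 4)/(h + I)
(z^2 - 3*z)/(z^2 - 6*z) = (z - 3)/(z - 6)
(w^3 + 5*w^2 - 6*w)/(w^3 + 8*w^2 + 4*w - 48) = w*(w - 1)/(w^2 + 2*w - 8)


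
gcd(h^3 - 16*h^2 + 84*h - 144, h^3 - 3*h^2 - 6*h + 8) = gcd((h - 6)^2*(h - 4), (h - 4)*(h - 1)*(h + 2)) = h - 4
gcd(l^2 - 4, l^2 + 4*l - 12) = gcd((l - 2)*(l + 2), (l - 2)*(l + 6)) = l - 2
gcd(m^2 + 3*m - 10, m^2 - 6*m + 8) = m - 2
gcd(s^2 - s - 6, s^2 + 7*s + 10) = s + 2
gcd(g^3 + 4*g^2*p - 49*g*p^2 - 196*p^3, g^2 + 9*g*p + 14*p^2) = g + 7*p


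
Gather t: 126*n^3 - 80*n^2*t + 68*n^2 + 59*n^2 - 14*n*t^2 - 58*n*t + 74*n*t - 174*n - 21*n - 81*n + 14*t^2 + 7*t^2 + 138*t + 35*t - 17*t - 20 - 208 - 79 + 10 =126*n^3 + 127*n^2 - 276*n + t^2*(21 - 14*n) + t*(-80*n^2 + 16*n + 156) - 297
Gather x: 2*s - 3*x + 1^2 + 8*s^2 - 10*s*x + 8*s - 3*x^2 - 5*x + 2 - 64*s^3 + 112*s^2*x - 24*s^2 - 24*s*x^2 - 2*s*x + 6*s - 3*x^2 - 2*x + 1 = -64*s^3 - 16*s^2 + 16*s + x^2*(-24*s - 6) + x*(112*s^2 - 12*s - 10) + 4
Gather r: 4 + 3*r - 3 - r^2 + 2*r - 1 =-r^2 + 5*r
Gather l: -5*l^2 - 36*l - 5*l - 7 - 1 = -5*l^2 - 41*l - 8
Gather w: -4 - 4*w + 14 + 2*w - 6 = 4 - 2*w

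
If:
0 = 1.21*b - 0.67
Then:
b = 0.55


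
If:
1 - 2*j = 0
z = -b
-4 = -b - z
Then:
No Solution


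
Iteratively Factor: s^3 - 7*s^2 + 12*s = (s - 4)*(s^2 - 3*s) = (s - 4)*(s - 3)*(s)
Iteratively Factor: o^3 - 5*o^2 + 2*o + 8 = (o + 1)*(o^2 - 6*o + 8) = (o - 2)*(o + 1)*(o - 4)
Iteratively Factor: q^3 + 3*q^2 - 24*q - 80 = (q - 5)*(q^2 + 8*q + 16) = (q - 5)*(q + 4)*(q + 4)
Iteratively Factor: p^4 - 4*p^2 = (p)*(p^3 - 4*p) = p^2*(p^2 - 4) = p^2*(p - 2)*(p + 2)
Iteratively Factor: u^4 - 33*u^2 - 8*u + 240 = (u - 3)*(u^3 + 3*u^2 - 24*u - 80) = (u - 3)*(u + 4)*(u^2 - u - 20) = (u - 5)*(u - 3)*(u + 4)*(u + 4)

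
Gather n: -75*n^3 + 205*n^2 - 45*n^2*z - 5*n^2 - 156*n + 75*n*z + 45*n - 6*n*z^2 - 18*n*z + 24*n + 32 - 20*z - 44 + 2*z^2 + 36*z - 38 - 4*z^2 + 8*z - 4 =-75*n^3 + n^2*(200 - 45*z) + n*(-6*z^2 + 57*z - 87) - 2*z^2 + 24*z - 54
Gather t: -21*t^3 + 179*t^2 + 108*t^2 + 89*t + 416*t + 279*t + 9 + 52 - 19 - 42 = -21*t^3 + 287*t^2 + 784*t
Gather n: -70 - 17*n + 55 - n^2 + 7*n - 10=-n^2 - 10*n - 25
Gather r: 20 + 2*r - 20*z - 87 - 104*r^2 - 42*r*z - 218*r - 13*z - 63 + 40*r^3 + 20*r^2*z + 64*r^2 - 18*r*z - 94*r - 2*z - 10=40*r^3 + r^2*(20*z - 40) + r*(-60*z - 310) - 35*z - 140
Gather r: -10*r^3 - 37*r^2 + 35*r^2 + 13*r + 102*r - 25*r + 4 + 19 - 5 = -10*r^3 - 2*r^2 + 90*r + 18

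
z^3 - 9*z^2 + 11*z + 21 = (z - 7)*(z - 3)*(z + 1)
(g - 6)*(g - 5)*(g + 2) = g^3 - 9*g^2 + 8*g + 60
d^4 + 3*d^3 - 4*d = d*(d - 1)*(d + 2)^2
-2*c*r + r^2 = r*(-2*c + r)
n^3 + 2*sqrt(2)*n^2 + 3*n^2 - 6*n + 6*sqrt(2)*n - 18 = (n + 3)*(n - sqrt(2))*(n + 3*sqrt(2))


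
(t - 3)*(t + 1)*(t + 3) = t^3 + t^2 - 9*t - 9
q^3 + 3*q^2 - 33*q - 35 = (q - 5)*(q + 1)*(q + 7)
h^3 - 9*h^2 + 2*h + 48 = (h - 8)*(h - 3)*(h + 2)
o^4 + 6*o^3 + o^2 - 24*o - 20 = (o - 2)*(o + 1)*(o + 2)*(o + 5)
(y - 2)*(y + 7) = y^2 + 5*y - 14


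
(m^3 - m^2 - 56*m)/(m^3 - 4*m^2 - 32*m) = (m + 7)/(m + 4)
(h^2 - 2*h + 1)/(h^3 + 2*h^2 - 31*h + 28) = (h - 1)/(h^2 + 3*h - 28)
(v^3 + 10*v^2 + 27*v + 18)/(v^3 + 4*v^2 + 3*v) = (v + 6)/v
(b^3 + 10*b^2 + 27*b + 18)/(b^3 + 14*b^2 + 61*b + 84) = (b^2 + 7*b + 6)/(b^2 + 11*b + 28)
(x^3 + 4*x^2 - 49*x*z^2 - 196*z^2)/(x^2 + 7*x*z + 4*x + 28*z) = x - 7*z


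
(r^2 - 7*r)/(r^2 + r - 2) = r*(r - 7)/(r^2 + r - 2)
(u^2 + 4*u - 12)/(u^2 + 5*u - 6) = (u - 2)/(u - 1)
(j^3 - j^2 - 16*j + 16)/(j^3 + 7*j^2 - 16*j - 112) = (j - 1)/(j + 7)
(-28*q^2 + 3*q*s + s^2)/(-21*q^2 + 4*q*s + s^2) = (4*q - s)/(3*q - s)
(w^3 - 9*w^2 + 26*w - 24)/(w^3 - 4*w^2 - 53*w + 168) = (w^2 - 6*w + 8)/(w^2 - w - 56)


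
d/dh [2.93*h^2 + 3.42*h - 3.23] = 5.86*h + 3.42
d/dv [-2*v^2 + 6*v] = 6 - 4*v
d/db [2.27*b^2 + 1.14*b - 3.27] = 4.54*b + 1.14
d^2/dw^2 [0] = 0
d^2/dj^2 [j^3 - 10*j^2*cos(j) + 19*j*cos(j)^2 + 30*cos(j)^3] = 10*j^2*cos(j) + 40*j*sin(j) - 38*j*cos(2*j) + 6*j - 38*sin(2*j) - 85*cos(j)/2 - 135*cos(3*j)/2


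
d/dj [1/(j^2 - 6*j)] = 2*(3 - j)/(j^2*(j - 6)^2)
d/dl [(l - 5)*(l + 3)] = 2*l - 2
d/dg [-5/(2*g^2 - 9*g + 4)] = 5*(4*g - 9)/(2*g^2 - 9*g + 4)^2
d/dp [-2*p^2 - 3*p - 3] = -4*p - 3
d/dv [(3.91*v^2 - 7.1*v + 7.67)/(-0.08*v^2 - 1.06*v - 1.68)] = (-4.7126*v^2 - 11.9104*v + 20.0582)/(0.0064*v^4 + 0.1696*v^3 + 1.3924*v^2 + 3.5616*v + 2.8224)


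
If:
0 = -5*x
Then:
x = 0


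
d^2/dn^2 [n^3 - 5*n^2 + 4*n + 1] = 6*n - 10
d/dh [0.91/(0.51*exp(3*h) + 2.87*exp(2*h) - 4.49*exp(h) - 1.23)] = (-1.3923*exp(2*h) - 5.2234*exp(h) + 4.0859)*exp(h)/(0.51*exp(3*h) + 2.87*exp(2*h) - 4.49*exp(h) - 1.23)^2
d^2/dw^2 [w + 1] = 0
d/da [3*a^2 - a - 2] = 6*a - 1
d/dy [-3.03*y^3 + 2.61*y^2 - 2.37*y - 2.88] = -9.09*y^2 + 5.22*y - 2.37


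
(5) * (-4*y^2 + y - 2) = -20*y^2 + 5*y - 10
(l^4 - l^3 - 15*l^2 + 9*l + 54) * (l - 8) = l^5 - 9*l^4 - 7*l^3 + 129*l^2 - 18*l - 432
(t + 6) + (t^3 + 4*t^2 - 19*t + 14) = t^3 + 4*t^2 - 18*t + 20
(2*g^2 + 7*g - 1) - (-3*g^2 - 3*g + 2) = 5*g^2 + 10*g - 3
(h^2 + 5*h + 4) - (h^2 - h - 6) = 6*h + 10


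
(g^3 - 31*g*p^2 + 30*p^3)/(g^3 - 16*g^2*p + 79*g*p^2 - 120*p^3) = (g^2 + 5*g*p - 6*p^2)/(g^2 - 11*g*p + 24*p^2)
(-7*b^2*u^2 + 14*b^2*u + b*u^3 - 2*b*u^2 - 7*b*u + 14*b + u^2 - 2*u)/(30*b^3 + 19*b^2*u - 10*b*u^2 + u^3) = (-7*b^2*u^2 + 14*b^2*u + b*u^3 - 2*b*u^2 - 7*b*u + 14*b + u^2 - 2*u)/(30*b^3 + 19*b^2*u - 10*b*u^2 + u^3)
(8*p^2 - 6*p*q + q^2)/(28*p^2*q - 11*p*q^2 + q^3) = (2*p - q)/(q*(7*p - q))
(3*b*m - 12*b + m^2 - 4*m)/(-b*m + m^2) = (-3*b*m + 12*b - m^2 + 4*m)/(m*(b - m))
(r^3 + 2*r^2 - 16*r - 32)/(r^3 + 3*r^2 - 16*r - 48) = (r + 2)/(r + 3)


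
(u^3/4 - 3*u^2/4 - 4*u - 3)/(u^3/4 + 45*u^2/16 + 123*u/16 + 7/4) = 4*(u^3 - 3*u^2 - 16*u - 12)/(4*u^3 + 45*u^2 + 123*u + 28)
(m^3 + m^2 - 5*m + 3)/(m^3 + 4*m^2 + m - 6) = (m - 1)/(m + 2)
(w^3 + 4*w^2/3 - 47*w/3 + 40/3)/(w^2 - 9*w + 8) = (3*w^2 + 7*w - 40)/(3*(w - 8))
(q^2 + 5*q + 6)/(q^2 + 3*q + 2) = (q + 3)/(q + 1)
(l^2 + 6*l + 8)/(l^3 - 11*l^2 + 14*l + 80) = (l + 4)/(l^2 - 13*l + 40)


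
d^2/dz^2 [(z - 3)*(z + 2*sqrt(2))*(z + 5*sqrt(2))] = 6*z - 6 + 14*sqrt(2)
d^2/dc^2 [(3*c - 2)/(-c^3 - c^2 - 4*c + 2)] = 2*(-(3*c - 2)*(3*c^2 + 2*c + 4)^2 + (9*c^2 + 6*c + (3*c - 2)*(3*c + 1) + 12)*(c^3 + c^2 + 4*c - 2))/(c^3 + c^2 + 4*c - 2)^3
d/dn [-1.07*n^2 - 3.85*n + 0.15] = -2.14*n - 3.85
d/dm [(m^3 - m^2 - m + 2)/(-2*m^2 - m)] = (-2*m^4 - 2*m^3 - m^2 + 8*m + 2)/(m^2*(4*m^2 + 4*m + 1))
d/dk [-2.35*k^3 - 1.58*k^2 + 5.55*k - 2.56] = -7.05*k^2 - 3.16*k + 5.55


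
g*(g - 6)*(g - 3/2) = g^3 - 15*g^2/2 + 9*g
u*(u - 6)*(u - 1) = u^3 - 7*u^2 + 6*u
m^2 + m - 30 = (m - 5)*(m + 6)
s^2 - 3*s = s*(s - 3)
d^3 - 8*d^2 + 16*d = d*(d - 4)^2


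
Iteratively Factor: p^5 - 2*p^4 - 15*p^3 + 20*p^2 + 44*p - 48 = (p + 3)*(p^4 - 5*p^3 + 20*p - 16) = (p - 4)*(p + 3)*(p^3 - p^2 - 4*p + 4) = (p - 4)*(p + 2)*(p + 3)*(p^2 - 3*p + 2) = (p - 4)*(p - 2)*(p + 2)*(p + 3)*(p - 1)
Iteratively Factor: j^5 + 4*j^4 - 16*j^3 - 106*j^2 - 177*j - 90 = (j + 1)*(j^4 + 3*j^3 - 19*j^2 - 87*j - 90) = (j + 1)*(j + 2)*(j^3 + j^2 - 21*j - 45) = (j + 1)*(j + 2)*(j + 3)*(j^2 - 2*j - 15) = (j + 1)*(j + 2)*(j + 3)^2*(j - 5)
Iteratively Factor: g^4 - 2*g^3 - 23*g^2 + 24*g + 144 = (g + 3)*(g^3 - 5*g^2 - 8*g + 48) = (g - 4)*(g + 3)*(g^2 - g - 12) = (g - 4)*(g + 3)^2*(g - 4)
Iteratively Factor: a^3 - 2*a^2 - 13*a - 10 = (a - 5)*(a^2 + 3*a + 2) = (a - 5)*(a + 1)*(a + 2)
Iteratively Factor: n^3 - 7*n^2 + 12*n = (n - 4)*(n^2 - 3*n) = (n - 4)*(n - 3)*(n)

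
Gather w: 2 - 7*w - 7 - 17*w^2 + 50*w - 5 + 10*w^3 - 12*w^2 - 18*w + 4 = 10*w^3 - 29*w^2 + 25*w - 6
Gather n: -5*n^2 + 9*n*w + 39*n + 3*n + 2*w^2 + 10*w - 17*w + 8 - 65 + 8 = -5*n^2 + n*(9*w + 42) + 2*w^2 - 7*w - 49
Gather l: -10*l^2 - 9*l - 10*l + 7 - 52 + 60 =-10*l^2 - 19*l + 15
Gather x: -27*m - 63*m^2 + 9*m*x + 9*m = -63*m^2 + 9*m*x - 18*m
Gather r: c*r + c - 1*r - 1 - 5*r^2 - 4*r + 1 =c - 5*r^2 + r*(c - 5)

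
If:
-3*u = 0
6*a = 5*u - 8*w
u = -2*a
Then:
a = 0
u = 0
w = 0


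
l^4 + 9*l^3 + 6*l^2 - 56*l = l*(l - 2)*(l + 4)*(l + 7)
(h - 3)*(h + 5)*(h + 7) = h^3 + 9*h^2 - h - 105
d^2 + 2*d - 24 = (d - 4)*(d + 6)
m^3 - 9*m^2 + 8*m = m*(m - 8)*(m - 1)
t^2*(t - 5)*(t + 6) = t^4 + t^3 - 30*t^2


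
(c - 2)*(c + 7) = c^2 + 5*c - 14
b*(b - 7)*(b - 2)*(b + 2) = b^4 - 7*b^3 - 4*b^2 + 28*b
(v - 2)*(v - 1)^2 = v^3 - 4*v^2 + 5*v - 2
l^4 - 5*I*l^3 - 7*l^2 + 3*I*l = l*(l - 3*I)*(l - I)^2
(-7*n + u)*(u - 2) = -7*n*u + 14*n + u^2 - 2*u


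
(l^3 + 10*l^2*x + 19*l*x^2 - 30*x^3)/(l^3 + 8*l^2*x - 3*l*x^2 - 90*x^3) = (-l + x)/(-l + 3*x)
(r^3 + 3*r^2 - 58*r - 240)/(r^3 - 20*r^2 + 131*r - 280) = (r^2 + 11*r + 30)/(r^2 - 12*r + 35)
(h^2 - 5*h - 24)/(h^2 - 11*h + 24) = (h + 3)/(h - 3)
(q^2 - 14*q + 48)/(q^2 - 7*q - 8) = (q - 6)/(q + 1)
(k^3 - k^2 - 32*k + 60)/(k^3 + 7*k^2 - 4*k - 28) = (k^2 + k - 30)/(k^2 + 9*k + 14)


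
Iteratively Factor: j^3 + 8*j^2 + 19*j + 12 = (j + 1)*(j^2 + 7*j + 12) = (j + 1)*(j + 3)*(j + 4)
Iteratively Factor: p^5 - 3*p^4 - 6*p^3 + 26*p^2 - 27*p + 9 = (p - 1)*(p^4 - 2*p^3 - 8*p^2 + 18*p - 9) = (p - 1)^2*(p^3 - p^2 - 9*p + 9) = (p - 3)*(p - 1)^2*(p^2 + 2*p - 3) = (p - 3)*(p - 1)^2*(p + 3)*(p - 1)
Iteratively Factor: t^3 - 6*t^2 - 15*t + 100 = (t + 4)*(t^2 - 10*t + 25) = (t - 5)*(t + 4)*(t - 5)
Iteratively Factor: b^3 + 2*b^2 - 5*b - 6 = (b + 1)*(b^2 + b - 6) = (b + 1)*(b + 3)*(b - 2)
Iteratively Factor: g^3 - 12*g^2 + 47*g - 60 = (g - 5)*(g^2 - 7*g + 12) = (g - 5)*(g - 3)*(g - 4)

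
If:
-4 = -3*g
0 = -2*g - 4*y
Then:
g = 4/3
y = -2/3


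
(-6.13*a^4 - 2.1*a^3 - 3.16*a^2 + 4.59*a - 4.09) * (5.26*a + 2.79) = -32.2438*a^5 - 28.1487*a^4 - 22.4806*a^3 + 15.327*a^2 - 8.7073*a - 11.4111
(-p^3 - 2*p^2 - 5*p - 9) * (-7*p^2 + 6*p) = 7*p^5 + 8*p^4 + 23*p^3 + 33*p^2 - 54*p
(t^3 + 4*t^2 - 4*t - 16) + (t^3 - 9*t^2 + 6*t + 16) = 2*t^3 - 5*t^2 + 2*t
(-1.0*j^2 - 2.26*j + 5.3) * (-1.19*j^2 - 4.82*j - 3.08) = 1.19*j^4 + 7.5094*j^3 + 7.6662*j^2 - 18.5852*j - 16.324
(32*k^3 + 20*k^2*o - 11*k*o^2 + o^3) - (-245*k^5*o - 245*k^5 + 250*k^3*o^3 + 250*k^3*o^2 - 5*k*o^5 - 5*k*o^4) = 245*k^5*o + 245*k^5 - 250*k^3*o^3 - 250*k^3*o^2 + 32*k^3 + 20*k^2*o + 5*k*o^5 + 5*k*o^4 - 11*k*o^2 + o^3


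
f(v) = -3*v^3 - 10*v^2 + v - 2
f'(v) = -9*v^2 - 20*v + 1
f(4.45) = -459.94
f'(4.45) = -266.22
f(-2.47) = -20.27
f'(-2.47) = -4.51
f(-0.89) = -8.70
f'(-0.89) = 11.67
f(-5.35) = 165.82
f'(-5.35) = -149.60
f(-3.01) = -13.80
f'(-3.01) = -20.34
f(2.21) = -81.01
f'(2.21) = -87.16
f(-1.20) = -12.42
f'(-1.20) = 12.04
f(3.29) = -213.78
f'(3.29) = -162.22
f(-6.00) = 280.00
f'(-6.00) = -203.00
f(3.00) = -170.00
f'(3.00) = -140.00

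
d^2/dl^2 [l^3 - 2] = 6*l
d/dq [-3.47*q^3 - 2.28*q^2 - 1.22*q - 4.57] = -10.41*q^2 - 4.56*q - 1.22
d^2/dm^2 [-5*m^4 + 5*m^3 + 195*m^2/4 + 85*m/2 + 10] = -60*m^2 + 30*m + 195/2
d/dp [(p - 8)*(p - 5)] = 2*p - 13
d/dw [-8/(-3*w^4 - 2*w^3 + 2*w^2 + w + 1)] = 8*(-12*w^3 - 6*w^2 + 4*w + 1)/(-3*w^4 - 2*w^3 + 2*w^2 + w + 1)^2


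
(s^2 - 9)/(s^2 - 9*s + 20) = (s^2 - 9)/(s^2 - 9*s + 20)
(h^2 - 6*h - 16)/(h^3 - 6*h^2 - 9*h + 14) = (h - 8)/(h^2 - 8*h + 7)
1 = 1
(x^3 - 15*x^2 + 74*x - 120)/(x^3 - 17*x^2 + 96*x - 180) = (x - 4)/(x - 6)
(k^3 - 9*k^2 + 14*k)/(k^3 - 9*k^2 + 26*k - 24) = k*(k - 7)/(k^2 - 7*k + 12)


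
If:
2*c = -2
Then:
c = -1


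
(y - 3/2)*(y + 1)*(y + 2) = y^3 + 3*y^2/2 - 5*y/2 - 3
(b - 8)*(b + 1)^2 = b^3 - 6*b^2 - 15*b - 8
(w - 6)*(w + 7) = w^2 + w - 42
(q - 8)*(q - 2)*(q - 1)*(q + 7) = q^4 - 4*q^3 - 51*q^2 + 166*q - 112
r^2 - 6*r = r*(r - 6)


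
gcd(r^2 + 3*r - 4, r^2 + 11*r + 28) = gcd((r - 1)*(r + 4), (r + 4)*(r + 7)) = r + 4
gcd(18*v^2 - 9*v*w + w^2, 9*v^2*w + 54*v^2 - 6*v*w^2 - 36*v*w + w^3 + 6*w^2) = 3*v - w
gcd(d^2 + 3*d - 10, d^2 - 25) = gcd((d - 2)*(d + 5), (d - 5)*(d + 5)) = d + 5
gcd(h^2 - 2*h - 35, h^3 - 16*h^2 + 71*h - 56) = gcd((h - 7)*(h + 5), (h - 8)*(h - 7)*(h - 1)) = h - 7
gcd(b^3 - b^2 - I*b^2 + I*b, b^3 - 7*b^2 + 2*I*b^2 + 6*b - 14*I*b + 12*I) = b - 1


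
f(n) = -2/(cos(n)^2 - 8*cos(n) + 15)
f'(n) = -2*(2*sin(n)*cos(n) - 8*sin(n))/(cos(n)^2 - 8*cos(n) + 15)^2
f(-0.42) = -0.23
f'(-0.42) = -0.07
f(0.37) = -0.24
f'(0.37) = 0.06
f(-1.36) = -0.15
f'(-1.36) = -0.08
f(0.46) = -0.23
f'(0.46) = 0.07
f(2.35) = -0.09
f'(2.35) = 0.03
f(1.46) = -0.14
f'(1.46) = 0.08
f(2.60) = -0.09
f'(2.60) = 0.02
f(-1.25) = -0.16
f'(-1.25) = -0.09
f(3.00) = -0.08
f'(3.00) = 0.00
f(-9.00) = -0.09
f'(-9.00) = -0.02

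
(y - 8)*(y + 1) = y^2 - 7*y - 8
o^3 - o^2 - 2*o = o*(o - 2)*(o + 1)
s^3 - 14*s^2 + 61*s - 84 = (s - 7)*(s - 4)*(s - 3)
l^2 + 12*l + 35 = (l + 5)*(l + 7)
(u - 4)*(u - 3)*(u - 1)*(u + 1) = u^4 - 7*u^3 + 11*u^2 + 7*u - 12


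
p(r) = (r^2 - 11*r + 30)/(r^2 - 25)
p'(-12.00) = 0.22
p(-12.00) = 2.57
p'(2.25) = 0.21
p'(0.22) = 0.40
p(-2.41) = -3.25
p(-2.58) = -3.55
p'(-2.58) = 1.88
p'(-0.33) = 0.50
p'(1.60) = 0.25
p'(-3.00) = 2.75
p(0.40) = -1.04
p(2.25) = -0.52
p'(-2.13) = 1.34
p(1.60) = -0.67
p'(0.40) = 0.38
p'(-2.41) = 1.64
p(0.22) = -1.11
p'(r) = -2*r*(r^2 - 11*r + 30)/(r^2 - 25)^2 + (2*r - 11)/(r^2 - 25)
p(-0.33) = -1.36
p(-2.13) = -2.83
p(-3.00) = -4.50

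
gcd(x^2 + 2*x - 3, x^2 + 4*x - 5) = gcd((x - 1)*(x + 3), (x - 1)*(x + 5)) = x - 1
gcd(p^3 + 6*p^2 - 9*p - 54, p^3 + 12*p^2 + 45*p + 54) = p^2 + 9*p + 18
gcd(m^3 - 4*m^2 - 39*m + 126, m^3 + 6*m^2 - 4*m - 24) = m + 6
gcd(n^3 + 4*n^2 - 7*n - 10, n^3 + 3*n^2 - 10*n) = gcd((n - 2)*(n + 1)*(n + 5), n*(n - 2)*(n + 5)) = n^2 + 3*n - 10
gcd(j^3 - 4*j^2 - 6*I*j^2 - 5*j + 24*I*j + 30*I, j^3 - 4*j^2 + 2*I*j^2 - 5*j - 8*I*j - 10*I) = j^2 - 4*j - 5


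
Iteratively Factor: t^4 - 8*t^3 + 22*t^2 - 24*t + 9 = (t - 3)*(t^3 - 5*t^2 + 7*t - 3) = (t - 3)*(t - 1)*(t^2 - 4*t + 3) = (t - 3)^2*(t - 1)*(t - 1)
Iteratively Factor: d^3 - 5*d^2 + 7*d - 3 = (d - 1)*(d^2 - 4*d + 3) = (d - 1)^2*(d - 3)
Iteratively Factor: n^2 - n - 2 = (n - 2)*(n + 1)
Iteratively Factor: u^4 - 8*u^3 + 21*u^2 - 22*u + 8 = (u - 1)*(u^3 - 7*u^2 + 14*u - 8) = (u - 2)*(u - 1)*(u^2 - 5*u + 4) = (u - 2)*(u - 1)^2*(u - 4)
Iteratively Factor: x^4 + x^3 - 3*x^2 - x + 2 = (x - 1)*(x^3 + 2*x^2 - x - 2) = (x - 1)*(x + 2)*(x^2 - 1) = (x - 1)*(x + 1)*(x + 2)*(x - 1)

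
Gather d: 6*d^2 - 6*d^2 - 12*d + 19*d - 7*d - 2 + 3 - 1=0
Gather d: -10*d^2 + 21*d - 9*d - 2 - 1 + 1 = -10*d^2 + 12*d - 2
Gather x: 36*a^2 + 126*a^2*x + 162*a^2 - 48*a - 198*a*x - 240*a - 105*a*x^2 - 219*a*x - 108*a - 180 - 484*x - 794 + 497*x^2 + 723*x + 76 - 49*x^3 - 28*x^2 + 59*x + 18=198*a^2 - 396*a - 49*x^3 + x^2*(469 - 105*a) + x*(126*a^2 - 417*a + 298) - 880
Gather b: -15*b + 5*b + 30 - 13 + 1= 18 - 10*b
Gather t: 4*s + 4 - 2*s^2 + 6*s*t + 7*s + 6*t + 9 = -2*s^2 + 11*s + t*(6*s + 6) + 13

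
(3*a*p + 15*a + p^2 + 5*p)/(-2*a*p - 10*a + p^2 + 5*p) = (3*a + p)/(-2*a + p)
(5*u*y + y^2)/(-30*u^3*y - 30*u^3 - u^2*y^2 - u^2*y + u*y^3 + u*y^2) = y/(u*(-6*u*y - 6*u + y^2 + y))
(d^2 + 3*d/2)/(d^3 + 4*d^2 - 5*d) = (d + 3/2)/(d^2 + 4*d - 5)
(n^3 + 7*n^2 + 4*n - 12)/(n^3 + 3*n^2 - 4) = (n + 6)/(n + 2)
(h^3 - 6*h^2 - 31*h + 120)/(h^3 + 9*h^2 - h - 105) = (h - 8)/(h + 7)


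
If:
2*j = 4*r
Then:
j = 2*r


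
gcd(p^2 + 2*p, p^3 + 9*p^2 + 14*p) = p^2 + 2*p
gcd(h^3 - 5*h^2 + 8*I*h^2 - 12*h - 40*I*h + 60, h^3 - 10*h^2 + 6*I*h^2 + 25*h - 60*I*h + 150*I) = h^2 + h*(-5 + 6*I) - 30*I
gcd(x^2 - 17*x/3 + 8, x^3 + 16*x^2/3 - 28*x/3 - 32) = x - 8/3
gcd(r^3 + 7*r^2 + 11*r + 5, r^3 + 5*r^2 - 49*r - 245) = r + 5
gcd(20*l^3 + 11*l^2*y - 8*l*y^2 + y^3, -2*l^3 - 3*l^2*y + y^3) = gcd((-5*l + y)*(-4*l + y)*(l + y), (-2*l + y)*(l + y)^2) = l + y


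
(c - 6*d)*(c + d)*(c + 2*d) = c^3 - 3*c^2*d - 16*c*d^2 - 12*d^3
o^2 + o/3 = o*(o + 1/3)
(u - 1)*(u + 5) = u^2 + 4*u - 5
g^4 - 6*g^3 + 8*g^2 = g^2*(g - 4)*(g - 2)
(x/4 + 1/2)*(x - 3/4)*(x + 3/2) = x^3/4 + 11*x^2/16 + 3*x/32 - 9/16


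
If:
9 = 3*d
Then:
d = 3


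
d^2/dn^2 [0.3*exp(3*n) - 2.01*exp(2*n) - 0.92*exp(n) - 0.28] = (2.7*exp(2*n) - 8.04*exp(n) - 0.92)*exp(n)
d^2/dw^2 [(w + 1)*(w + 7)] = 2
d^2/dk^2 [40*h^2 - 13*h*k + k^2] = 2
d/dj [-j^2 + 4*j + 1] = 4 - 2*j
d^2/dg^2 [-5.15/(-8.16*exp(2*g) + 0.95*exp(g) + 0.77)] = ((4.8925 - 168.096*exp(g))*(-8.16*exp(2*g) + 0.95*exp(g) + 0.77) - 5.15*(16.32*exp(g) - 0.95)*(32.64*exp(g) - 1.9)*exp(g))*exp(g)/(-8.16*exp(2*g) + 0.95*exp(g) + 0.77)^3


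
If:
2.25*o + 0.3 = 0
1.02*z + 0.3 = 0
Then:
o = -0.13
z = -0.29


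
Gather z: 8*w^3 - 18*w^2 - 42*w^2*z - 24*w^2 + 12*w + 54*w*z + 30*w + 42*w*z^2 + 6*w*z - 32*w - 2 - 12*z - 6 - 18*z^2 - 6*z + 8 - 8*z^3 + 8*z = 8*w^3 - 42*w^2 + 10*w - 8*z^3 + z^2*(42*w - 18) + z*(-42*w^2 + 60*w - 10)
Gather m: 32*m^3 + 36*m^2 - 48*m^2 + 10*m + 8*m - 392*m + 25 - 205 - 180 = 32*m^3 - 12*m^2 - 374*m - 360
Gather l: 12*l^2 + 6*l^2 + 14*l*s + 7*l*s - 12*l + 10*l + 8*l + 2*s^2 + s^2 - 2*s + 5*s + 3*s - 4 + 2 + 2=18*l^2 + l*(21*s + 6) + 3*s^2 + 6*s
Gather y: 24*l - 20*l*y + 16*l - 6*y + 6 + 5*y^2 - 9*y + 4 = 40*l + 5*y^2 + y*(-20*l - 15) + 10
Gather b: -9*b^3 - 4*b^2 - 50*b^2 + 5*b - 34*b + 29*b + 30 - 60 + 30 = -9*b^3 - 54*b^2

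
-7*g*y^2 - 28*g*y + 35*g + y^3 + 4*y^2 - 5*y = (-7*g + y)*(y - 1)*(y + 5)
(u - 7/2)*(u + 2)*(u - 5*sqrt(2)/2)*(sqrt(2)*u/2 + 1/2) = sqrt(2)*u^4/2 - 2*u^3 - 3*sqrt(2)*u^3/4 - 19*sqrt(2)*u^2/4 + 3*u^2 + 15*sqrt(2)*u/8 + 14*u + 35*sqrt(2)/4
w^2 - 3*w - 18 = (w - 6)*(w + 3)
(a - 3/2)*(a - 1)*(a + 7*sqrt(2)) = a^3 - 5*a^2/2 + 7*sqrt(2)*a^2 - 35*sqrt(2)*a/2 + 3*a/2 + 21*sqrt(2)/2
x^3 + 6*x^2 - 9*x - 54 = (x - 3)*(x + 3)*(x + 6)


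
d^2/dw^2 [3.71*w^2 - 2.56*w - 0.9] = 7.42000000000000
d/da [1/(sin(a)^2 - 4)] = -2*sin(a)*cos(a)/(sin(a)^2 - 4)^2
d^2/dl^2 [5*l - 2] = 0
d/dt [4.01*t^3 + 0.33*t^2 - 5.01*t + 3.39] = 12.03*t^2 + 0.66*t - 5.01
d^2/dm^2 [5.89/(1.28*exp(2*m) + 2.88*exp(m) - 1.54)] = (5.89*(2.56*exp(m) + 2.88)*(5.12*exp(m) + 5.76)*exp(m) - (30.1568*exp(m) + 16.9632)*(1.28*exp(2*m) + 2.88*exp(m) - 1.54))*exp(m)/(1.28*exp(2*m) + 2.88*exp(m) - 1.54)^3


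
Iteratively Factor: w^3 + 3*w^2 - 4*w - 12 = (w + 2)*(w^2 + w - 6) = (w + 2)*(w + 3)*(w - 2)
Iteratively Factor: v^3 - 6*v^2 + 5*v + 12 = (v + 1)*(v^2 - 7*v + 12) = (v - 3)*(v + 1)*(v - 4)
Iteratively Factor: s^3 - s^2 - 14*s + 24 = (s - 2)*(s^2 + s - 12) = (s - 2)*(s + 4)*(s - 3)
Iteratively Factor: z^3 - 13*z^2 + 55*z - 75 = (z - 5)*(z^2 - 8*z + 15) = (z - 5)*(z - 3)*(z - 5)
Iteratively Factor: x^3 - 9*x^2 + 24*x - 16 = (x - 4)*(x^2 - 5*x + 4) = (x - 4)^2*(x - 1)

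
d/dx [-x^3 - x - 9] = -3*x^2 - 1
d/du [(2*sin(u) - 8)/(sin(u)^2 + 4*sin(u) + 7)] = 2*(8*sin(u) + cos(u)^2 + 22)*cos(u)/(sin(u)^2 + 4*sin(u) + 7)^2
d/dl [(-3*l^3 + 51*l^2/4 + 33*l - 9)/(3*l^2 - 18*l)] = -1 - 1/(2*l^2)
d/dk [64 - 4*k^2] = -8*k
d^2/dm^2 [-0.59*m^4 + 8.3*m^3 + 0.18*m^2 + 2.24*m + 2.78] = -7.08*m^2 + 49.8*m + 0.36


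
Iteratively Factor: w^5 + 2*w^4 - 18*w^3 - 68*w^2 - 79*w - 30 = (w + 1)*(w^4 + w^3 - 19*w^2 - 49*w - 30) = (w + 1)*(w + 3)*(w^3 - 2*w^2 - 13*w - 10) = (w + 1)*(w + 2)*(w + 3)*(w^2 - 4*w - 5) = (w - 5)*(w + 1)*(w + 2)*(w + 3)*(w + 1)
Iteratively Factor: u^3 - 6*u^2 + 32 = (u - 4)*(u^2 - 2*u - 8) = (u - 4)*(u + 2)*(u - 4)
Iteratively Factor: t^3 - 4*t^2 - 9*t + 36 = (t - 3)*(t^2 - t - 12) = (t - 3)*(t + 3)*(t - 4)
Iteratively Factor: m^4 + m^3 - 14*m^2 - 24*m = (m - 4)*(m^3 + 5*m^2 + 6*m) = (m - 4)*(m + 2)*(m^2 + 3*m) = m*(m - 4)*(m + 2)*(m + 3)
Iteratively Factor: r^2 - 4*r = (r)*(r - 4)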